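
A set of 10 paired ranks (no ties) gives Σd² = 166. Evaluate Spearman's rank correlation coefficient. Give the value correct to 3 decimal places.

ρ = 1 − 6Σd² / [n(n²−1)] = 1 − 6×166 / (10×99)
  = 1 − 996/990 = 1 − 1.0061 ≈ -0.006

-0.006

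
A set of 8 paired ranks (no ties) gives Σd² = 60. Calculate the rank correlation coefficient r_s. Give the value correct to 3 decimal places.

ρ = 1 − 6Σd² / [n(n²−1)] = 1 − 6×60 / (8×63)
  = 1 − 360/504 = 1 − 0.7143 ≈ 0.286

0.286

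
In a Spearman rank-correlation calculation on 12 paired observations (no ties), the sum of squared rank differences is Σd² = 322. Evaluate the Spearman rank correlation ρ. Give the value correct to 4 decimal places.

-0.1259

ρ = 1 − 6Σd² / [n(n²−1)] = 1 − 6×322 / (12×143)
  = 1 − 1932/1716 = 1 − 1.12587 ≈ -0.1259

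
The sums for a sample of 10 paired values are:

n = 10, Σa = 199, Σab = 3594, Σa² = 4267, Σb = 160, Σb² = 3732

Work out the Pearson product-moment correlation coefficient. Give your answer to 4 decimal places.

r = (nΣab − ΣaΣb) / √[(nΣa² − (Σa)²)(nΣb² − (Σb)²)]
Numerator: 10×3594 − 199×160 = 4100
Denominator: √[(42670 − 39601)(37320 − 25600)] = √[3069 × 11720] = 5997.3894
r = 4100 / 5997.3894 ≈ 0.6836

0.6836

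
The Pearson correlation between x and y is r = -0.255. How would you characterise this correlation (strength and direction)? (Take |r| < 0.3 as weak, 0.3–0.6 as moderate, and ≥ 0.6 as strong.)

weak negative

r = -0.255 < 0 so the relationship is negative.
|r| = 0.255, which falls in the weak range.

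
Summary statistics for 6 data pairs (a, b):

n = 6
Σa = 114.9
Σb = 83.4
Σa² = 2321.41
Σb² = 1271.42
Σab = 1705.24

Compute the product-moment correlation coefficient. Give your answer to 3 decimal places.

r = (nΣab − ΣaΣb) / √[(nΣa² − (Σa)²)(nΣb² − (Σb)²)]
Numerator: 6×1705.24 − 114.9×83.4 = 648.78
Denominator: √[(13928.46 − 13202.01)(7628.52 − 6955.56)] = √[726.45 × 672.96] = 699.1937
r = 648.78 / 699.1937 ≈ 0.928

0.928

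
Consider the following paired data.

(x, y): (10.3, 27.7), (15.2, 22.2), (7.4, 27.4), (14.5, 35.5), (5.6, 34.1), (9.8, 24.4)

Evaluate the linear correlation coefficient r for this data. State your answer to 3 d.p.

-0.226

n = 6, Σx = 62.8, Σy = 171.3, Σx² = 729.54, Σy² = 5029.31, Σxy = 1770.34
nΣxy − ΣxΣy = 10622.04 − 10757.64 = -135.6
nΣx² − (Σx)² = 4377.24 − 3943.84 = 433.4; nΣy² − (Σy)² = 30175.86 − 29343.69 = 832.17
r = -135.6 / √(433.4 × 832.17) = -135.6 / 600.5518 ≈ -0.226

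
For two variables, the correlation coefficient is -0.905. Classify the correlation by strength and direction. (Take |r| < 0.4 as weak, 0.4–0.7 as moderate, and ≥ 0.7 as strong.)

r = -0.905 < 0 so the relationship is negative.
|r| = 0.905, which falls in the strong range.

strong negative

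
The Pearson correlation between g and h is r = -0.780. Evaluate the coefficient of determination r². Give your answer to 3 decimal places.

0.608

r² = (-0.780)² = 0.608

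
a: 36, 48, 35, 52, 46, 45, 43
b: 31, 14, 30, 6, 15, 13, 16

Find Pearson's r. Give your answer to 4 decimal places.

n = 7, Σa = 305, Σb = 125, Σa² = 13519, Σb² = 2743, Σab = 5113
nΣab − ΣaΣb = 35791 − 38125 = -2334
nΣa² − (Σa)² = 94633 − 93025 = 1608; nΣb² − (Σb)² = 19201 − 15625 = 3576
r = -2334 / √(1608 × 3576) = -2334 / 2397.9591 ≈ -0.9733

-0.9733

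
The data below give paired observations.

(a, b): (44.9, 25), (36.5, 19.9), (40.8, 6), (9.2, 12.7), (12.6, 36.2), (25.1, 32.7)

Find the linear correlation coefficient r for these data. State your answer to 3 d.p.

-0.285

n = 6, Σa = 169.1, Σb = 132.5, Σa² = 5886.31, Σb² = 3598.03, Σab = 3487.38
nΣab − ΣaΣb = 20924.28 − 22405.75 = -1481.47
nΣa² − (Σa)² = 35317.86 − 28594.81 = 6723.05; nΣb² − (Σb)² = 21588.18 − 17556.25 = 4031.93
r = -1481.47 / √(6723.05 × 4031.93) = -1481.47 / 5206.4255 ≈ -0.285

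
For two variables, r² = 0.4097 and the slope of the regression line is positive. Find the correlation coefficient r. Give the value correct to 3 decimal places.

0.640

|r| = √0.4097 = 0.640
The association is positive, so r = 0.640.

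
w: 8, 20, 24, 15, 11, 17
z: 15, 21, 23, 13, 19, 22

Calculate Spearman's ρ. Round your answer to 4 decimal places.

0.7714

Rank w: 1, 5, 6, 3, 2, 4
Rank z: 2, 4, 6, 1, 3, 5
d = rank(w) − rank(z): -1, 1, 0, 2, -1, -1; Σd² = 8
ρ = 1 − 6Σd² / [n(n²−1)] = 1 − 6×8 / (6×35) = 1 − 48/210 ≈ 0.7714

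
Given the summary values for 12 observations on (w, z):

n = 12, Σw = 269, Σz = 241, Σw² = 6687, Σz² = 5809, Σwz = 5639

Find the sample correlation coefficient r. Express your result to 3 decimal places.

r = (nΣwz − ΣwΣz) / √[(nΣw² − (Σw)²)(nΣz² − (Σz)²)]
Numerator: 12×5639 − 269×241 = 2839
Denominator: √[(80244 − 72361)(69708 − 58081)] = √[7883 × 11627] = 9573.6953
r = 2839 / 9573.6953 ≈ 0.297

0.297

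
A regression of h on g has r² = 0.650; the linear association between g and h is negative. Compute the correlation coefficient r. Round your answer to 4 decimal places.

-0.8062

|r| = √0.650 = 0.8062
The association is negative, so r = −0.8062.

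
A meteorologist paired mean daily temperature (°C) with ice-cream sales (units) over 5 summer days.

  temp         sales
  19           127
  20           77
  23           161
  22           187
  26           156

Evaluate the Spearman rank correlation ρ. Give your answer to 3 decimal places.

Rank temp: 1, 2, 4, 3, 5
Rank sales: 2, 1, 4, 5, 3
d = rank(temp) − rank(sales): -1, 1, 0, -2, 2; Σd² = 10
ρ = 1 − 6Σd² / [n(n²−1)] = 1 − 6×10 / (5×24) = 1 − 60/120 ≈ 0.500

0.500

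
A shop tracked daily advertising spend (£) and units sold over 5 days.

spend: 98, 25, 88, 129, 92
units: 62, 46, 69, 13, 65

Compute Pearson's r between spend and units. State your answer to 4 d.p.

n = 5, Σx = 432, Σy = 255, Σx² = 43078, Σy² = 15115, Σxy = 20955
nΣxy − ΣxΣy = 104775 − 110160 = -5385
nΣx² − (Σx)² = 215390 − 186624 = 28766; nΣy² − (Σy)² = 75575 − 65025 = 10550
r = -5385 / √(28766 × 10550) = -5385 / 17420.7147 ≈ -0.3091

-0.3091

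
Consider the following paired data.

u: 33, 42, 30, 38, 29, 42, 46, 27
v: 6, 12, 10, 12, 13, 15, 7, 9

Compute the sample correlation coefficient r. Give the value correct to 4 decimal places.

n = 8, Σu = 287, Σv = 84, Σu² = 10647, Σv² = 948, Σuv = 3030
nΣuv − ΣuΣv = 24240 − 24108 = 132
nΣu² − (Σu)² = 85176 − 82369 = 2807; nΣv² − (Σv)² = 7584 − 7056 = 528
r = 132 / √(2807 × 528) = 132 / 1217.4137 ≈ 0.1084

0.1084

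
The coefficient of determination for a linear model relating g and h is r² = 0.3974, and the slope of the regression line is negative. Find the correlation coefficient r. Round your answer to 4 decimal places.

|r| = √0.3974 = 0.6304
The association is negative, so r = −0.6304.

-0.6304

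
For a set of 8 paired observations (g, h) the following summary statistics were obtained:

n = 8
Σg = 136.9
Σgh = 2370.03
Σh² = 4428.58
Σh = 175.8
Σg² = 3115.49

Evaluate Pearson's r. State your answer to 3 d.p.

-0.966

r = (nΣgh − ΣgΣh) / √[(nΣg² − (Σg)²)(nΣh² − (Σh)²)]
Numerator: 8×2370.03 − 136.9×175.8 = -5106.78
Denominator: √[(24923.92 − 18741.61)(35428.64 − 30905.64)] = √[6182.31 × 4523] = 5287.9664
r = -5106.78 / 5287.9664 ≈ -0.966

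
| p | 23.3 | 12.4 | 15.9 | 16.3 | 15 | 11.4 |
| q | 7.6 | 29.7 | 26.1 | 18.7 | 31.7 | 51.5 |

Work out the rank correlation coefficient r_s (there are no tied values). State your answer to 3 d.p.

-0.943

Rank p: 6, 2, 4, 5, 3, 1
Rank q: 1, 4, 3, 2, 5, 6
d = rank(p) − rank(q): 5, -2, 1, 3, -2, -5; Σd² = 68
ρ = 1 − 6Σd² / [n(n²−1)] = 1 − 6×68 / (6×35) = 1 − 408/210 ≈ -0.943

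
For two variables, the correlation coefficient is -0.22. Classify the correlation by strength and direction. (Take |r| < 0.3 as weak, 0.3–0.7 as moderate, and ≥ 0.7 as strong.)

weak negative

r = -0.22 < 0 so the relationship is negative.
|r| = 0.22, which falls in the weak range.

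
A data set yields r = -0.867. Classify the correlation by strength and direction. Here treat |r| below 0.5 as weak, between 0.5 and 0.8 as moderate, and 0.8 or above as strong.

r = -0.867 < 0 so the relationship is negative.
|r| = 0.867, which falls in the strong range.

strong negative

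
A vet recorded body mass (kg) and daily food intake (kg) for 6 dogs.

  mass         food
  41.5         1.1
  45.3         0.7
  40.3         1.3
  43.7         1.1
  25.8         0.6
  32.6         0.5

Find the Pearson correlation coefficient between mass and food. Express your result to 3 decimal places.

0.586

n = 6, Σx = 229.2, Σy = 5.3, Σx² = 9036.52, Σy² = 5.21, Σxy = 209.6
nΣxy − ΣxΣy = 1257.6 − 1214.76 = 42.84
nΣx² − (Σx)² = 54219.12 − 52532.64 = 1686.48; nΣy² − (Σy)² = 31.26 − 28.09 = 3.17
r = 42.84 / √(1686.48 × 3.17) = 42.84 / 73.1173 ≈ 0.586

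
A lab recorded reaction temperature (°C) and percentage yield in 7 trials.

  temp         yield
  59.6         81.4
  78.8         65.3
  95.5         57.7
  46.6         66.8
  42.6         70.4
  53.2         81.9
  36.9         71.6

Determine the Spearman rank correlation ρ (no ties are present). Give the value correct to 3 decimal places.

Rank temp: 5, 6, 7, 3, 2, 4, 1
Rank yield: 6, 2, 1, 3, 4, 7, 5
d = rank(temp) − rank(yield): -1, 4, 6, 0, -2, -3, -4; Σd² = 82
ρ = 1 − 6Σd² / [n(n²−1)] = 1 − 6×82 / (7×48) = 1 − 492/336 ≈ -0.464

-0.464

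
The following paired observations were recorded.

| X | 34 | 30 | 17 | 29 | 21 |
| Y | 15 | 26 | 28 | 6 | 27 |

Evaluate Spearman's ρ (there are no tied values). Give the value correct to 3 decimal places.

Rank X: 5, 4, 1, 3, 2
Rank Y: 2, 3, 5, 1, 4
d = rank(X) − rank(Y): 3, 1, -4, 2, -2; Σd² = 34
ρ = 1 − 6Σd² / [n(n²−1)] = 1 − 6×34 / (5×24) = 1 − 204/120 ≈ -0.700

-0.700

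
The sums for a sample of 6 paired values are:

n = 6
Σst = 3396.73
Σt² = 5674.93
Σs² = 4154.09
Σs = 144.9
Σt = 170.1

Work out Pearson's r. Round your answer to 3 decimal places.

-0.952

r = (nΣst − ΣsΣt) / √[(nΣs² − (Σs)²)(nΣt² − (Σt)²)]
Numerator: 6×3396.73 − 144.9×170.1 = -4267.11
Denominator: √[(24924.54 − 20996.01)(34049.58 − 28934.01)] = √[3928.53 × 5115.57] = 4482.9310
r = -4267.11 / 4482.9310 ≈ -0.952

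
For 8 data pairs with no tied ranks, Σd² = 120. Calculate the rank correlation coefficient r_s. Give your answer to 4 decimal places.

ρ = 1 − 6Σd² / [n(n²−1)] = 1 − 6×120 / (8×63)
  = 1 − 720/504 = 1 − 1.42857 ≈ -0.4286

-0.4286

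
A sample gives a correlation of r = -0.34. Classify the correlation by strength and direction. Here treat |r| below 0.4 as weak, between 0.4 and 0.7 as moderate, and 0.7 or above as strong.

weak negative

r = -0.34 < 0 so the relationship is negative.
|r| = 0.34, which falls in the weak range.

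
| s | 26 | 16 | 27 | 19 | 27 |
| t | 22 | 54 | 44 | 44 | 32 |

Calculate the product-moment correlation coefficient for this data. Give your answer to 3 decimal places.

n = 5, Σs = 115, Σt = 196, Σs² = 2751, Σt² = 8296, Σst = 4324
nΣst − ΣsΣt = 21620 − 22540 = -920
nΣs² − (Σs)² = 13755 − 13225 = 530; nΣt² − (Σt)² = 41480 − 38416 = 3064
r = -920 / √(530 × 3064) = -920 / 1274.3312 ≈ -0.722

-0.722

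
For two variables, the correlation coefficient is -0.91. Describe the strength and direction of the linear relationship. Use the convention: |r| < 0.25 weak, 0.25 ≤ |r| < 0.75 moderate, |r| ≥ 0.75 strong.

strong negative

r = -0.91 < 0 so the relationship is negative.
|r| = 0.91, which falls in the strong range.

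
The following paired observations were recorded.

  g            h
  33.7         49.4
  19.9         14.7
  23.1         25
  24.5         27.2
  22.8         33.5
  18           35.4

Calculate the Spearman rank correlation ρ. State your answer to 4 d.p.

Rank g: 6, 2, 4, 5, 3, 1
Rank h: 6, 1, 2, 3, 4, 5
d = rank(g) − rank(h): 0, 1, 2, 2, -1, -4; Σd² = 26
ρ = 1 − 6Σd² / [n(n²−1)] = 1 − 6×26 / (6×35) = 1 − 156/210 ≈ 0.2571

0.2571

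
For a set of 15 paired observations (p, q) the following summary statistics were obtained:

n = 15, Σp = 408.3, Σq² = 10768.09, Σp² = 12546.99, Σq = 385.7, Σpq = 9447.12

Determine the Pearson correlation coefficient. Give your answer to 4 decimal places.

r = (nΣpq − ΣpΣq) / √[(nΣp² − (Σp)²)(nΣq² − (Σq)²)]
Numerator: 15×9447.12 − 408.3×385.7 = -15774.51
Denominator: √[(188204.85 − 166708.89)(161521.35 − 148764.49)] = √[21495.96 × 12756.86] = 16559.6181
r = -15774.51 / 16559.6181 ≈ -0.9526

-0.9526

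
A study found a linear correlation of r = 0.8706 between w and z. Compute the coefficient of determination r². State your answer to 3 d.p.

r² = (0.8706)² = 0.758

0.758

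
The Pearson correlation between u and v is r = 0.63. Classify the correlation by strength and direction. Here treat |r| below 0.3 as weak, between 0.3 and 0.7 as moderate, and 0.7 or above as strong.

moderate positive

r = 0.63 > 0 so the relationship is positive.
|r| = 0.63, which falls in the moderate range.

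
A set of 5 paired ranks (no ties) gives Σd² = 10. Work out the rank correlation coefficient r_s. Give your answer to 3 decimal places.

ρ = 1 − 6Σd² / [n(n²−1)] = 1 − 6×10 / (5×24)
  = 1 − 60/120 = 1 − 0.5000 ≈ 0.500

0.500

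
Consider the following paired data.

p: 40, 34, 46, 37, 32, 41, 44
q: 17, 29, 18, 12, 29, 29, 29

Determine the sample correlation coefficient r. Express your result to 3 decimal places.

-0.218

n = 7, Σp = 274, Σq = 163, Σp² = 10882, Σq² = 4121, Σpq = 6331
nΣpq − ΣpΣq = 44317 − 44662 = -345
nΣp² − (Σp)² = 76174 − 75076 = 1098; nΣq² − (Σq)² = 28847 − 26569 = 2278
r = -345 / √(1098 × 2278) = -345 / 1581.5322 ≈ -0.218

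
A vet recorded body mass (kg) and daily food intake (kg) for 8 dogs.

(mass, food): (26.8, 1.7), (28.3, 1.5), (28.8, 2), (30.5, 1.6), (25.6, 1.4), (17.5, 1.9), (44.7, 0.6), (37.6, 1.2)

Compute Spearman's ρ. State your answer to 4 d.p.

Rank mass: 3, 4, 5, 6, 2, 1, 8, 7
Rank food: 6, 4, 8, 5, 3, 7, 1, 2
d = rank(mass) − rank(food): -3, 0, -3, 1, -1, -6, 7, 5; Σd² = 130
ρ = 1 − 6Σd² / [n(n²−1)] = 1 − 6×130 / (8×63) = 1 − 780/504 ≈ -0.5476

-0.5476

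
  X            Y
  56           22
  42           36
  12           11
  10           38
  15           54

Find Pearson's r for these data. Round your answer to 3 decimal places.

n = 5, ΣX = 135, ΣY = 161, ΣX² = 5369, ΣY² = 6261, ΣXY = 4066
nΣXY − ΣXΣY = 20330 − 21735 = -1405
nΣX² − (ΣX)² = 26845 − 18225 = 8620; nΣY² − (ΣY)² = 31305 − 25921 = 5384
r = -1405 / √(8620 × 5384) = -1405 / 6812.4944 ≈ -0.206

-0.206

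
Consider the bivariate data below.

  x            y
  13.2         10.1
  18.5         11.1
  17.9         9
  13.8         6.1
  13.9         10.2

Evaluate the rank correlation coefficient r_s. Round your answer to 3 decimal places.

0.500

Rank x: 1, 5, 4, 2, 3
Rank y: 3, 5, 2, 1, 4
d = rank(x) − rank(y): -2, 0, 2, 1, -1; Σd² = 10
ρ = 1 − 6Σd² / [n(n²−1)] = 1 − 6×10 / (5×24) = 1 − 60/120 ≈ 0.500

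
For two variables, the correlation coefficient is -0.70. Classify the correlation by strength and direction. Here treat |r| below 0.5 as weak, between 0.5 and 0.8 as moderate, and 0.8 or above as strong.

r = -0.70 < 0 so the relationship is negative.
|r| = 0.70, which falls in the moderate range.

moderate negative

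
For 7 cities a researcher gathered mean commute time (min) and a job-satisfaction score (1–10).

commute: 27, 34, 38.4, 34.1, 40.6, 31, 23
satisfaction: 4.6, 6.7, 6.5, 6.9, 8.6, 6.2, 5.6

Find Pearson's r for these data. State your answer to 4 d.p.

n = 7, Σx = 228.1, Σy = 45.1, Σx² = 7660.73, Σy² = 299.67, Σxy = 1507.05
nΣxy − ΣxΣy = 10549.35 − 10287.31 = 262.04
nΣx² − (Σx)² = 53625.11 − 52029.61 = 1595.5; nΣy² − (Σy)² = 2097.69 − 2034.01 = 63.68
r = 262.04 / √(1595.5 × 63.68) = 262.04 / 318.7498 ≈ 0.8221

0.8221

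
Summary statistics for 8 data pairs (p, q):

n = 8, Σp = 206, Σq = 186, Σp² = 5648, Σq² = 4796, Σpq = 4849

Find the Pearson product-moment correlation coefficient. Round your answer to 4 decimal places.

r = (nΣpq − ΣpΣq) / √[(nΣp² − (Σp)²)(nΣq² − (Σq)²)]
Numerator: 8×4849 − 206×186 = 476
Denominator: √[(45184 − 42436)(38368 − 34596)] = √[2748 × 3772] = 3219.5428
r = 476 / 3219.5428 ≈ 0.1478

0.1478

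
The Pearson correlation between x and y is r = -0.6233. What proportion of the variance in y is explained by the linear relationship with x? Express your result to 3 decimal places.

r² = (-0.6233)² = 0.389

0.389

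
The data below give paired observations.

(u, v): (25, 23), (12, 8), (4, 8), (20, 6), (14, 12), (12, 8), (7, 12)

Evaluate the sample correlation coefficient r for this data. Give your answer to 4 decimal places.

n = 7, Σu = 94, Σv = 77, Σu² = 1574, Σv² = 1045, Σuv = 1171
nΣuv − ΣuΣv = 8197 − 7238 = 959
nΣu² − (Σu)² = 11018 − 8836 = 2182; nΣv² − (Σv)² = 7315 − 5929 = 1386
r = 959 / √(2182 × 1386) = 959 / 1739.0377 ≈ 0.5515

0.5515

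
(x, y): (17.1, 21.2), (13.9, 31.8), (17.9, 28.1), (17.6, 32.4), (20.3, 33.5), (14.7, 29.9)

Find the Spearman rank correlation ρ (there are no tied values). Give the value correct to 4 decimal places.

Rank x: 3, 1, 5, 4, 6, 2
Rank y: 1, 4, 2, 5, 6, 3
d = rank(x) − rank(y): 2, -3, 3, -1, 0, -1; Σd² = 24
ρ = 1 − 6Σd² / [n(n²−1)] = 1 − 6×24 / (6×35) = 1 − 144/210 ≈ 0.3143

0.3143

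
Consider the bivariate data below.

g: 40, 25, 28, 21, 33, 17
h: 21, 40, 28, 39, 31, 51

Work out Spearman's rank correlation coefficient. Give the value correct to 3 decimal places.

Rank g: 6, 3, 4, 2, 5, 1
Rank h: 1, 5, 2, 4, 3, 6
d = rank(g) − rank(h): 5, -2, 2, -2, 2, -5; Σd² = 66
ρ = 1 − 6Σd² / [n(n²−1)] = 1 − 6×66 / (6×35) = 1 − 396/210 ≈ -0.886

-0.886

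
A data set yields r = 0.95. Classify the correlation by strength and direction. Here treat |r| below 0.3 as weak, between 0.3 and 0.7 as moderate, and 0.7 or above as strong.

strong positive

r = 0.95 > 0 so the relationship is positive.
|r| = 0.95, which falls in the strong range.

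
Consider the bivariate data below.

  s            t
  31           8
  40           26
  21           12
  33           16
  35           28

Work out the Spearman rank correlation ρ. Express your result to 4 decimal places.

0.8000

Rank s: 2, 5, 1, 3, 4
Rank t: 1, 4, 2, 3, 5
d = rank(s) − rank(t): 1, 1, -1, 0, -1; Σd² = 4
ρ = 1 − 6Σd² / [n(n²−1)] = 1 − 6×4 / (5×24) = 1 − 24/120 ≈ 0.8000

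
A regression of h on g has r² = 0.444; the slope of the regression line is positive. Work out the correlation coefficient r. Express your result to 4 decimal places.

|r| = √0.444 = 0.6663
The association is positive, so r = 0.6663.

0.6663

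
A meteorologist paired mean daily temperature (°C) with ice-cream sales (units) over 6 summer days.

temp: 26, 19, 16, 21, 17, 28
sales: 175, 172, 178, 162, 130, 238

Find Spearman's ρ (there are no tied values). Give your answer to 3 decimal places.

0.371

Rank temp: 5, 3, 1, 4, 2, 6
Rank sales: 4, 3, 5, 2, 1, 6
d = rank(temp) − rank(sales): 1, 0, -4, 2, 1, 0; Σd² = 22
ρ = 1 − 6Σd² / [n(n²−1)] = 1 − 6×22 / (6×35) = 1 − 132/210 ≈ 0.371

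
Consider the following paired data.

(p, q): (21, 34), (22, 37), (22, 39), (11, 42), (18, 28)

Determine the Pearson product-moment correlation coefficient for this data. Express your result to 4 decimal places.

-0.3217

n = 5, Σp = 94, Σq = 180, Σp² = 1854, Σq² = 6594, Σpq = 3352
nΣpq − ΣpΣq = 16760 − 16920 = -160
nΣp² − (Σp)² = 9270 − 8836 = 434; nΣq² − (Σq)² = 32970 − 32400 = 570
r = -160 / √(434 × 570) = -160 / 497.3731 ≈ -0.3217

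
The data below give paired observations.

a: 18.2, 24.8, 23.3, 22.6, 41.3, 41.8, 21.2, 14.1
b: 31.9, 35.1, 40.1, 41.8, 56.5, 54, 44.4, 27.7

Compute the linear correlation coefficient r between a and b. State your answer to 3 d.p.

0.917

n = 8, Σa = 207.3, Σb = 331.5, Σa² = 6101.11, Σb² = 14451.77, Σab = 9252.57
nΣab − ΣaΣb = 74020.56 − 68719.95 = 5300.61
nΣa² − (Σa)² = 48808.88 − 42973.29 = 5835.59; nΣb² − (Σb)² = 115614.16 − 109892.25 = 5721.91
r = 5300.61 / √(5835.59 × 5721.91) = 5300.61 / 5778.4705 ≈ 0.917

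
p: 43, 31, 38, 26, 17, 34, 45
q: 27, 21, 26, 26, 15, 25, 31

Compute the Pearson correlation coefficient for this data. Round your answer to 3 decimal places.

n = 7, Σp = 234, Σq = 171, Σp² = 8400, Σq² = 4333, Σpq = 5976
nΣpq − ΣpΣq = 41832 − 40014 = 1818
nΣp² − (Σp)² = 58800 − 54756 = 4044; nΣq² − (Σq)² = 30331 − 29241 = 1090
r = 1818 / √(4044 × 1090) = 1818 / 2099.5142 ≈ 0.866

0.866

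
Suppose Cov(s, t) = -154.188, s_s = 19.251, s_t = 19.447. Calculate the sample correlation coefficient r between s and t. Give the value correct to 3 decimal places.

-0.412

r = Cov(s,t) / (s_s · s_t) = -154.188 / (19.251 × 19.447)
  = -154.188 / 374.3742 ≈ -0.412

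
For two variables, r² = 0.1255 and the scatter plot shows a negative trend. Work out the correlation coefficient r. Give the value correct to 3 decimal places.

-0.354

|r| = √0.1255 = 0.354
The association is negative, so r = −0.354.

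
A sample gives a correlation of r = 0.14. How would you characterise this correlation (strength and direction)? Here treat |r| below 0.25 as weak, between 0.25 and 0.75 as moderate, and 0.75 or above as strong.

r = 0.14 > 0 so the relationship is positive.
|r| = 0.14, which falls in the weak range.

weak positive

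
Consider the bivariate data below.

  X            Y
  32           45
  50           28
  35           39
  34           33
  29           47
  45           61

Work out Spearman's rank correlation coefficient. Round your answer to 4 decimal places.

-0.3714

Rank X: 2, 6, 4, 3, 1, 5
Rank Y: 4, 1, 3, 2, 5, 6
d = rank(X) − rank(Y): -2, 5, 1, 1, -4, -1; Σd² = 48
ρ = 1 − 6Σd² / [n(n²−1)] = 1 − 6×48 / (6×35) = 1 − 288/210 ≈ -0.3714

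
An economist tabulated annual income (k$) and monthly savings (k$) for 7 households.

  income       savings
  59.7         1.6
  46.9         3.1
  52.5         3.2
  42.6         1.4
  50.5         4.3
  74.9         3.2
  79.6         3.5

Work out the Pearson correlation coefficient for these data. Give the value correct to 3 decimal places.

0.278

n = 7, Σx = 406.7, Σy = 20.3, Σx² = 24831.13, Σy² = 65.35, Σxy = 1203.98
nΣxy − ΣxΣy = 8427.86 − 8256.01 = 171.85
nΣx² − (Σx)² = 173817.91 − 165404.89 = 8413.02; nΣy² − (Σy)² = 457.45 − 412.09 = 45.36
r = 171.85 / √(8413.02 × 45.36) = 171.85 / 617.7496 ≈ 0.278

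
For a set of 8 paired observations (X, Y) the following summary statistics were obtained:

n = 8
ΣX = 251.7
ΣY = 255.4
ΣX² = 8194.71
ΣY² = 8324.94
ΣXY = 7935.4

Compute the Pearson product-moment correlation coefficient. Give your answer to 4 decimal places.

r = (nΣXY − ΣXΣY) / √[(nΣX² − (ΣX)²)(nΣY² − (ΣY)²)]
Numerator: 8×7935.4 − 251.7×255.4 = -800.98
Denominator: √[(65557.68 − 63352.89)(66599.52 − 65229.16)] = √[2204.79 × 1370.36] = 1738.2048
r = -800.98 / 1738.2048 ≈ -0.4608

-0.4608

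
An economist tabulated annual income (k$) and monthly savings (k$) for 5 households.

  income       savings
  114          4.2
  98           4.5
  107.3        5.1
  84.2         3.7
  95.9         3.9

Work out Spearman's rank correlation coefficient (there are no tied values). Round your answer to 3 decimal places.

Rank income: 5, 3, 4, 1, 2
Rank savings: 3, 4, 5, 1, 2
d = rank(income) − rank(savings): 2, -1, -1, 0, 0; Σd² = 6
ρ = 1 − 6Σd² / [n(n²−1)] = 1 − 6×6 / (5×24) = 1 − 36/120 ≈ 0.700

0.700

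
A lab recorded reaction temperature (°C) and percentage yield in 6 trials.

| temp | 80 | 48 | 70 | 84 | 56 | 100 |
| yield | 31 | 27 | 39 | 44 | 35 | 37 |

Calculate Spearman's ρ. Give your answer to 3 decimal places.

0.600

Rank temp: 4, 1, 3, 5, 2, 6
Rank yield: 2, 1, 5, 6, 3, 4
d = rank(temp) − rank(yield): 2, 0, -2, -1, -1, 2; Σd² = 14
ρ = 1 − 6Σd² / [n(n²−1)] = 1 − 6×14 / (6×35) = 1 − 84/210 ≈ 0.600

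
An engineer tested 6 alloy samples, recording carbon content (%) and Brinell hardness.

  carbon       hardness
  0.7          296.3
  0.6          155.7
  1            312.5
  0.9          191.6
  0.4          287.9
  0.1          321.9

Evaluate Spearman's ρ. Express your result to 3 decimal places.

Rank carbon: 4, 3, 6, 5, 2, 1
Rank hardness: 4, 1, 5, 2, 3, 6
d = rank(carbon) − rank(hardness): 0, 2, 1, 3, -1, -5; Σd² = 40
ρ = 1 − 6Σd² / [n(n²−1)] = 1 − 6×40 / (6×35) = 1 − 240/210 ≈ -0.143

-0.143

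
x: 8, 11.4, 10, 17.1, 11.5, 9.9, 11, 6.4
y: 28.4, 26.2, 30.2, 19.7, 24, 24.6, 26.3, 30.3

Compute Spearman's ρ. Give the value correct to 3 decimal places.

-0.810

Rank x: 2, 6, 4, 8, 7, 3, 5, 1
Rank y: 6, 4, 7, 1, 2, 3, 5, 8
d = rank(x) − rank(y): -4, 2, -3, 7, 5, 0, 0, -7; Σd² = 152
ρ = 1 − 6Σd² / [n(n²−1)] = 1 − 6×152 / (8×63) = 1 − 912/504 ≈ -0.810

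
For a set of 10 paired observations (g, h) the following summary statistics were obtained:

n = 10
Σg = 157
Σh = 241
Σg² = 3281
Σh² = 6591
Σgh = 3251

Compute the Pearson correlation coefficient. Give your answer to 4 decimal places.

-0.6664

r = (nΣgh − ΣgΣh) / √[(nΣg² − (Σg)²)(nΣh² − (Σh)²)]
Numerator: 10×3251 − 157×241 = -5327
Denominator: √[(32810 − 24649)(65910 − 58081)] = √[8161 × 7829] = 7993.2765
r = -5327 / 7993.2765 ≈ -0.6664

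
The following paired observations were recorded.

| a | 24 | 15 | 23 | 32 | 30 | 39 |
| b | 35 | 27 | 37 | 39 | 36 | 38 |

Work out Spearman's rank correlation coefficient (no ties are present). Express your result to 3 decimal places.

Rank a: 3, 1, 2, 5, 4, 6
Rank b: 2, 1, 4, 6, 3, 5
d = rank(a) − rank(b): 1, 0, -2, -1, 1, 1; Σd² = 8
ρ = 1 − 6Σd² / [n(n²−1)] = 1 − 6×8 / (6×35) = 1 − 48/210 ≈ 0.771

0.771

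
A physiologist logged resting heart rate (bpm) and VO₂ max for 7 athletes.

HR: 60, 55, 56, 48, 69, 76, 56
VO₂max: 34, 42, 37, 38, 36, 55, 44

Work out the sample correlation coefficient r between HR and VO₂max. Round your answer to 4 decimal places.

0.5284

n = 7, Σx = 420, Σy = 286, Σx² = 25738, Σy² = 11990, Σxy = 17374
nΣxy − ΣxΣy = 121618 − 120120 = 1498
nΣx² − (Σx)² = 180166 − 176400 = 3766; nΣy² − (Σy)² = 83930 − 81796 = 2134
r = 1498 / √(3766 × 2134) = 1498 / 2834.8975 ≈ 0.5284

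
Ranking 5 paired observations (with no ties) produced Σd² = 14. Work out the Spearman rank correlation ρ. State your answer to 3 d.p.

ρ = 1 − 6Σd² / [n(n²−1)] = 1 − 6×14 / (5×24)
  = 1 − 84/120 = 1 − 0.7000 ≈ 0.300

0.300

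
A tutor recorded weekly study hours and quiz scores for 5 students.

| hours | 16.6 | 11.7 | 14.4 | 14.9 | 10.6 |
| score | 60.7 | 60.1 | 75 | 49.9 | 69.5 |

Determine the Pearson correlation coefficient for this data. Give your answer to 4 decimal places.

n = 5, Σx = 68.2, Σy = 315.2, Σx² = 954.18, Σy² = 20241.76, Σxy = 4271
nΣxy − ΣxΣy = 21355 − 21496.64 = -141.64
nΣx² − (Σx)² = 4770.9 − 4651.24 = 119.66; nΣy² − (Σy)² = 101208.8 − 99351.04 = 1857.76
r = -141.64 / √(119.66 × 1857.76) = -141.64 / 471.4865 ≈ -0.3004

-0.3004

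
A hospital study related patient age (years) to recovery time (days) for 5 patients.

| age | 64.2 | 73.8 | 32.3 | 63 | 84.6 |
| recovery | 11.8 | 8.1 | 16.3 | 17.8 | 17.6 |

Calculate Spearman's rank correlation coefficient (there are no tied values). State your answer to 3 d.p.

Rank age: 3, 4, 1, 2, 5
Rank recovery: 2, 1, 3, 5, 4
d = rank(age) − rank(recovery): 1, 3, -2, -3, 1; Σd² = 24
ρ = 1 − 6Σd² / [n(n²−1)] = 1 − 6×24 / (5×24) = 1 − 144/120 ≈ -0.200

-0.200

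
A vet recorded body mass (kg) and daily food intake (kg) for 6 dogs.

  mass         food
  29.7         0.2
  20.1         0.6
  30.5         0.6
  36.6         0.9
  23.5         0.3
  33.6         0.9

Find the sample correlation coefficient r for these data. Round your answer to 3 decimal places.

0.556

n = 6, Σx = 174, Σy = 3.5, Σx² = 5237.12, Σy² = 2.47, Σxy = 106.53
nΣxy − ΣxΣy = 639.18 − 609 = 30.18
nΣx² − (Σx)² = 31422.72 − 30276 = 1146.72; nΣy² − (Σy)² = 14.82 − 12.25 = 2.57
r = 30.18 / √(1146.72 × 2.57) = 30.18 / 54.2869 ≈ 0.556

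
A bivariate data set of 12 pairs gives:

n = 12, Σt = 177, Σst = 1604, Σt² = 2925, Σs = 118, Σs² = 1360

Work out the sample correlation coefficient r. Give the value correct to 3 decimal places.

-0.545

r = (nΣst − ΣsΣt) / √[(nΣs² − (Σs)²)(nΣt² − (Σt)²)]
Numerator: 12×1604 − 118×177 = -1638
Denominator: √[(16320 − 13924)(35100 − 31329)] = √[2396 × 3771] = 3005.8802
r = -1638 / 3005.8802 ≈ -0.545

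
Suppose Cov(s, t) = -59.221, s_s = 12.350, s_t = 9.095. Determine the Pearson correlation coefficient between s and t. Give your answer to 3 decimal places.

r = Cov(s,t) / (s_s · s_t) = -59.221 / (12.350 × 9.095)
  = -59.221 / 112.3233 ≈ -0.527

-0.527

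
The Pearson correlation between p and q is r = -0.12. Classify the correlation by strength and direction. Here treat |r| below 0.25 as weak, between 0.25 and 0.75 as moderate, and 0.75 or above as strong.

r = -0.12 < 0 so the relationship is negative.
|r| = 0.12, which falls in the weak range.

weak negative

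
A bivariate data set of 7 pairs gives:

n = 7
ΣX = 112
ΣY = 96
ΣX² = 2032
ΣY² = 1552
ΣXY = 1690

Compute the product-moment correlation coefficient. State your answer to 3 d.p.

0.648

r = (nΣXY − ΣXΣY) / √[(nΣX² − (ΣX)²)(nΣY² − (ΣY)²)]
Numerator: 7×1690 − 112×96 = 1078
Denominator: √[(14224 − 12544)(10864 − 9216)] = √[1680 × 1648] = 1663.9231
r = 1078 / 1663.9231 ≈ 0.648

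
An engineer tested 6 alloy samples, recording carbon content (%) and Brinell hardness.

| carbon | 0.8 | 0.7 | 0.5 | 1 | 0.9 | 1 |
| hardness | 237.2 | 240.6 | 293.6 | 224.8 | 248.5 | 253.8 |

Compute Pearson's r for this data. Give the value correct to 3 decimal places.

-0.720

n = 6, Σx = 4.9, Σy = 1498.5, Σx² = 4.19, Σy² = 377054.89, Σxy = 1207.23
nΣxy − ΣxΣy = 7243.38 − 7342.65 = -99.27
nΣx² − (Σx)² = 25.14 − 24.01 = 1.13; nΣy² − (Σy)² = 2262329.34 − 2245502.25 = 16827.09
r = -99.27 / √(1.13 × 16827.09) = -99.27 / 137.8935 ≈ -0.720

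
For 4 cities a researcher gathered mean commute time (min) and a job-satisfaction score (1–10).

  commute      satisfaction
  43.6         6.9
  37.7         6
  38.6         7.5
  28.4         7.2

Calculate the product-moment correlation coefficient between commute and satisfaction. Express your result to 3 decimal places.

n = 4, Σx = 148.3, Σy = 27.6, Σx² = 5618.77, Σy² = 191.7, Σxy = 1021.02
nΣxy − ΣxΣy = 4084.08 − 4093.08 = -9
nΣx² − (Σx)² = 22475.08 − 21992.89 = 482.19; nΣy² − (Σy)² = 766.8 − 761.76 = 5.04
r = -9 / √(482.19 × 5.04) = -9 / 49.2974 ≈ -0.183

-0.183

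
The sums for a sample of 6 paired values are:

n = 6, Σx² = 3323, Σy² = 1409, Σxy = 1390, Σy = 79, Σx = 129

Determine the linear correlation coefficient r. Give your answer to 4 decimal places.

-0.6853

r = (nΣxy − ΣxΣy) / √[(nΣx² − (Σx)²)(nΣy² − (Σy)²)]
Numerator: 6×1390 − 129×79 = -1851
Denominator: √[(19938 − 16641)(8454 − 6241)] = √[3297 × 2213] = 2701.1592
r = -1851 / 2701.1592 ≈ -0.6853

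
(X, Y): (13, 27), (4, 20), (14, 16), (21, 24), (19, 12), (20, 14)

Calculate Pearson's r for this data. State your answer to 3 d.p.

n = 6, ΣX = 91, ΣY = 113, ΣX² = 1583, ΣY² = 2301, ΣXY = 1667
nΣXY − ΣXΣY = 10002 − 10283 = -281
nΣX² − (ΣX)² = 9498 − 8281 = 1217; nΣY² − (ΣY)² = 13806 − 12769 = 1037
r = -281 / √(1217 × 1037) = -281 / 1123.4006 ≈ -0.250

-0.250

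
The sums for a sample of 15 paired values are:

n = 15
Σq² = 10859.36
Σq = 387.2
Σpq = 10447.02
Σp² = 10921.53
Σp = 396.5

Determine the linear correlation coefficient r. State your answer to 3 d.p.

0.344

r = (nΣpq − ΣpΣq) / √[(nΣp² − (Σp)²)(nΣq² − (Σq)²)]
Numerator: 15×10447.02 − 396.5×387.2 = 3180.5
Denominator: √[(163822.95 − 157212.25)(162890.4 − 149923.84)] = √[6610.7 × 12966.56] = 9258.4037
r = 3180.5 / 9258.4037 ≈ 0.344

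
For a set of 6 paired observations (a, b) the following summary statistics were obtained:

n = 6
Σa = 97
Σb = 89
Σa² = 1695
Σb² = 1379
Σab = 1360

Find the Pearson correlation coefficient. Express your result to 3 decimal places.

-0.913

r = (nΣab − ΣaΣb) / √[(nΣa² − (Σa)²)(nΣb² − (Σb)²)]
Numerator: 6×1360 − 97×89 = -473
Denominator: √[(10170 − 9409)(8274 − 7921)] = √[761 × 353] = 518.2982
r = -473 / 518.2982 ≈ -0.913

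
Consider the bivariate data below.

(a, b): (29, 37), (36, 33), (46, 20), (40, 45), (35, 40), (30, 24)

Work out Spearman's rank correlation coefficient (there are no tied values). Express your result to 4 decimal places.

Rank a: 1, 4, 6, 5, 3, 2
Rank b: 4, 3, 1, 6, 5, 2
d = rank(a) − rank(b): -3, 1, 5, -1, -2, 0; Σd² = 40
ρ = 1 − 6Σd² / [n(n²−1)] = 1 − 6×40 / (6×35) = 1 − 240/210 ≈ -0.1429

-0.1429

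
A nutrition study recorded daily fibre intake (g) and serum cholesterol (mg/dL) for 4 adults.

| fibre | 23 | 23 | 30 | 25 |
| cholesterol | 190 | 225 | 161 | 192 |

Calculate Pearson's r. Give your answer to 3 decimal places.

n = 4, Σx = 101, Σy = 768, Σx² = 2583, Σy² = 149510, Σxy = 19175
nΣxy − ΣxΣy = 76700 − 77568 = -868
nΣx² − (Σx)² = 10332 − 10201 = 131; nΣy² − (Σy)² = 598040 − 589824 = 8216
r = -868 / √(131 × 8216) = -868 / 1037.4469 ≈ -0.837

-0.837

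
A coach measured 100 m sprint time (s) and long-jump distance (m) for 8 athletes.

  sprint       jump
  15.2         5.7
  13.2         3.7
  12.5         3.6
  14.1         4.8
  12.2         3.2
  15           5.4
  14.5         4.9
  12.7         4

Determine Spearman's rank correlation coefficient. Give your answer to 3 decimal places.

0.976

Rank sprint: 8, 4, 2, 5, 1, 7, 6, 3
Rank jump: 8, 3, 2, 5, 1, 7, 6, 4
d = rank(sprint) − rank(jump): 0, 1, 0, 0, 0, 0, 0, -1; Σd² = 2
ρ = 1 − 6Σd² / [n(n²−1)] = 1 − 6×2 / (8×63) = 1 − 12/504 ≈ 0.976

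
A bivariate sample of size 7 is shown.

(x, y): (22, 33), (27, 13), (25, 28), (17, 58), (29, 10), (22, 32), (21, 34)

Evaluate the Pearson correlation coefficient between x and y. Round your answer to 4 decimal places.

-0.9725

n = 7, Σx = 163, Σy = 208, Σx² = 3893, Σy² = 7686, Σxy = 4471
nΣxy − ΣxΣy = 31297 − 33904 = -2607
nΣx² − (Σx)² = 27251 − 26569 = 682; nΣy² − (Σy)² = 53802 − 43264 = 10538
r = -2607 / √(682 × 10538) = -2607 / 2680.8424 ≈ -0.9725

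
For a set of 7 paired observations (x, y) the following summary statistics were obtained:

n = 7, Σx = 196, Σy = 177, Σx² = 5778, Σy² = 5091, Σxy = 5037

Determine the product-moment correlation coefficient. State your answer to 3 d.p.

r = (nΣxy − ΣxΣy) / √[(nΣx² − (Σx)²)(nΣy² − (Σy)²)]
Numerator: 7×5037 − 196×177 = 567
Denominator: √[(40446 − 38416)(35637 − 31329)] = √[2030 × 4308] = 2957.2352
r = 567 / 2957.2352 ≈ 0.192

0.192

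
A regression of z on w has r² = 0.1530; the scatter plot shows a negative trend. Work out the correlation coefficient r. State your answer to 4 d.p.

-0.3912

|r| = √0.1530 = 0.3912
The association is negative, so r = −0.3912.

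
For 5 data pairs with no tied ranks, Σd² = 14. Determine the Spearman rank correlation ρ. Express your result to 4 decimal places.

0.3000

ρ = 1 − 6Σd² / [n(n²−1)] = 1 − 6×14 / (5×24)
  = 1 − 84/120 = 1 − 0.70000 ≈ 0.3000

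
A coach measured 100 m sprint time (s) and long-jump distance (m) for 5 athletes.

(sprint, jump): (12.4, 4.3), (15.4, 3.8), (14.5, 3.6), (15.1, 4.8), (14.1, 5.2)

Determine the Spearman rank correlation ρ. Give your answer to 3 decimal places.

Rank sprint: 1, 5, 3, 4, 2
Rank jump: 3, 2, 1, 4, 5
d = rank(sprint) − rank(jump): -2, 3, 2, 0, -3; Σd² = 26
ρ = 1 − 6Σd² / [n(n²−1)] = 1 − 6×26 / (5×24) = 1 − 156/120 ≈ -0.300

-0.300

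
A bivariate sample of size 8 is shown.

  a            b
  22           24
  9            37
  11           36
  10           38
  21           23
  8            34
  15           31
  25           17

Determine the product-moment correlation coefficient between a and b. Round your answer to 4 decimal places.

n = 8, Σa = 121, Σb = 240, Σa² = 2141, Σb² = 7620, Σab = 3282
nΣab − ΣaΣb = 26256 − 29040 = -2784
nΣa² − (Σa)² = 17128 − 14641 = 2487; nΣb² − (Σb)² = 60960 − 57600 = 3360
r = -2784 / √(2487 × 3360) = -2784 / 2890.7300 ≈ -0.9631

-0.9631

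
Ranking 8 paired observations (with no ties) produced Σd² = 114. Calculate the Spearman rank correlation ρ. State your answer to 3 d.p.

ρ = 1 − 6Σd² / [n(n²−1)] = 1 − 6×114 / (8×63)
  = 1 − 684/504 = 1 − 1.3571 ≈ -0.357

-0.357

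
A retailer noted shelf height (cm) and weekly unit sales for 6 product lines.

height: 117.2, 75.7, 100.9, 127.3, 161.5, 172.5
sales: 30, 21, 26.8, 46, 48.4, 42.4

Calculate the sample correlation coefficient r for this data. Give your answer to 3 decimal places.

n = 6, Σx = 755.1, Σy = 214.6, Σx² = 101690.93, Σy² = 8315.56, Σxy = 28796.22
nΣxy − ΣxΣy = 172777.32 − 162044.46 = 10732.86
nΣx² − (Σx)² = 610145.58 − 570176.01 = 39969.57; nΣy² − (Σy)² = 49893.36 − 46053.16 = 3840.2
r = 10732.86 / √(39969.57 × 3840.2) = 10732.86 / 12389.1542 ≈ 0.866

0.866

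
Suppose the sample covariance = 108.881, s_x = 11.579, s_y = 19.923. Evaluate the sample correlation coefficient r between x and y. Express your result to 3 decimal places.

0.472

r = Cov(x,y) / (s_x · s_y) = 108.881 / (11.579 × 19.923)
  = 108.881 / 230.6884 ≈ 0.472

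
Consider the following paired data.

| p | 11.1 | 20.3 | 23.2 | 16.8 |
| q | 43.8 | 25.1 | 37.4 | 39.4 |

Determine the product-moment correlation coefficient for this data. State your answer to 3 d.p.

n = 4, Σp = 71.4, Σq = 145.7, Σp² = 1355.78, Σq² = 5499.57, Σpq = 2525.31
nΣpq − ΣpΣq = 10101.24 − 10402.98 = -301.74
nΣp² − (Σp)² = 5423.12 − 5097.96 = 325.16; nΣq² − (Σq)² = 21998.28 − 21228.49 = 769.79
r = -301.74 / √(325.16 × 769.79) = -301.74 / 500.3048 ≈ -0.603

-0.603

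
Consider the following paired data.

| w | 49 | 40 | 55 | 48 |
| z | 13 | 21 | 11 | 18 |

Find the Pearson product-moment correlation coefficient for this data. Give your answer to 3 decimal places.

-0.922

n = 4, Σw = 192, Σz = 63, Σw² = 9330, Σz² = 1055, Σwz = 2946
nΣwz − ΣwΣz = 11784 − 12096 = -312
nΣw² − (Σw)² = 37320 − 36864 = 456; nΣz² − (Σz)² = 4220 − 3969 = 251
r = -312 / √(456 × 251) = -312 / 338.3135 ≈ -0.922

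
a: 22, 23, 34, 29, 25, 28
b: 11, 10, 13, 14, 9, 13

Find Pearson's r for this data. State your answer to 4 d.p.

n = 6, Σa = 161, Σb = 70, Σa² = 4419, Σb² = 836, Σab = 1909
nΣab − ΣaΣb = 11454 − 11270 = 184
nΣa² − (Σa)² = 26514 − 25921 = 593; nΣb² − (Σb)² = 5016 − 4900 = 116
r = 184 / √(593 × 116) = 184 / 262.2747 ≈ 0.7016

0.7016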